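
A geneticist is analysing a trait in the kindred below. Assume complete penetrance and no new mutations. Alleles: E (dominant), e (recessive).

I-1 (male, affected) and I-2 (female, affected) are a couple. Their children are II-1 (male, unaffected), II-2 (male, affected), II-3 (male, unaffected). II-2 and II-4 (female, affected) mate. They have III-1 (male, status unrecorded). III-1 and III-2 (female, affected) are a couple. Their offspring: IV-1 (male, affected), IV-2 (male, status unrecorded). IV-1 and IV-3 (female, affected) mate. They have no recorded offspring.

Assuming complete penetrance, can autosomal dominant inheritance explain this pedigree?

Yes

A consistent assignment under autosomal dominant exists: I-1 Ee, I-2 Ee, II-1 ee, II-2 EE, II-3 ee, II-4 EE, III-1 EE, III-2 EE, IV-1 EE, IV-2 EE, IV-3 EE.
In this assignment every recorded phenotype matches its genotype and every non-founder's genotype is obtainable from its parents' genotypes, so the pedigree is consistent.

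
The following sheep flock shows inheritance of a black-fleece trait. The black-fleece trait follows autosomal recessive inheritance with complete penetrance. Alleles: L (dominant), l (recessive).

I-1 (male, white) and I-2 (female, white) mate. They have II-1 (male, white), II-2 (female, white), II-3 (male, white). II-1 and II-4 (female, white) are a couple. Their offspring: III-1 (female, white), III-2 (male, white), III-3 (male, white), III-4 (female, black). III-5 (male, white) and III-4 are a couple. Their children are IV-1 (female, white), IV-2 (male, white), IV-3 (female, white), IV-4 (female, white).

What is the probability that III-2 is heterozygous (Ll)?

2/3

II-1 is white so carries L and passed l to III-4 (ll), so II-1 is Ll.
II-4 is white so carries L and passed l to III-4 (ll), so II-4 is Ll.
Their cross gives offspring ratios 1/4 LL : 1/2 Ll : 1/4 ll. Conditioning on III-2 being white, P(Ll) = 1/2 / 3/4 = 2/3.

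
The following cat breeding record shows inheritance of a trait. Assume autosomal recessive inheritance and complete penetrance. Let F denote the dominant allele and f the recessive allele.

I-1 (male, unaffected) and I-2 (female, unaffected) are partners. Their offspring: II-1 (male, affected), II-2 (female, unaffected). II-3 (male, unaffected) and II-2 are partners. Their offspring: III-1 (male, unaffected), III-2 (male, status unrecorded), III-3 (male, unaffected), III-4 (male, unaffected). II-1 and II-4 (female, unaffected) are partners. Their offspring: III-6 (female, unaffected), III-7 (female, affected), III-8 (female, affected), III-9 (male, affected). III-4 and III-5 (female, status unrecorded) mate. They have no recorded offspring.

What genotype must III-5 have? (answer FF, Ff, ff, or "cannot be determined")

III-5's phenotype is unrecorded, and no parent or child forces a single allele at both positions; consistent genotype assignments exist with III-5 as FF or Ff or ff.

cannot be determined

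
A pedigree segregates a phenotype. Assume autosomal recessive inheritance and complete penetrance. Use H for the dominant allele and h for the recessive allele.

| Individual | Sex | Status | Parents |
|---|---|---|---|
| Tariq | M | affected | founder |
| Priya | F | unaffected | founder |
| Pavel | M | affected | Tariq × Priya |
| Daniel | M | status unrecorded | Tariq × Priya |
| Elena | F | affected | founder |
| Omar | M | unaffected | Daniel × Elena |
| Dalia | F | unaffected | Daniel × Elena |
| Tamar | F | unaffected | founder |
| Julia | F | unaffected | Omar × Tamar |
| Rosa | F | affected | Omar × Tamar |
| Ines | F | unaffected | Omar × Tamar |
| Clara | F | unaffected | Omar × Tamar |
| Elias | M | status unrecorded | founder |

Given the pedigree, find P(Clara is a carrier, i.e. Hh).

2/3

Omar is unaffected so carries H and received h from Elena (hh), so Omar is Hh.
Tamar is unaffected so carries H and passed h to Rosa (hh), so Tamar is Hh.
Their cross gives offspring ratios 1/4 HH : 1/2 Hh : 1/4 hh. Conditioning on Clara being unaffected, P(Hh) = 1/2 / 3/4 = 2/3.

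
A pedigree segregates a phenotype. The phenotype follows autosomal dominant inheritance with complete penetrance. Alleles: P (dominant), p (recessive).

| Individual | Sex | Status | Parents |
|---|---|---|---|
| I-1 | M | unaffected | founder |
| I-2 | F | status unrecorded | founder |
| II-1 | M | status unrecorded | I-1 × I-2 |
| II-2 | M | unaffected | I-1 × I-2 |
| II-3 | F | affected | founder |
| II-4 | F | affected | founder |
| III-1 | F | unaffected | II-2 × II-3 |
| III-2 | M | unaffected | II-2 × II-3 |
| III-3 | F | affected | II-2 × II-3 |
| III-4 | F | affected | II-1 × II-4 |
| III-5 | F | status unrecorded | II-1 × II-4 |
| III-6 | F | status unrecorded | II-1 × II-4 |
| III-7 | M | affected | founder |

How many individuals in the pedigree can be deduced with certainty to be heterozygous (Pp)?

2

Obligate heterozygotes: II-3 is affected so carries P and passed p to III-1 (pp), so II-3 is Pp; III-3 is affected so carries P and received p from II-2 (pp), so III-3 is Pp.
Every other individual is either homozygous by phenotype or has at least one consistent homozygous assignment, so the count is 2.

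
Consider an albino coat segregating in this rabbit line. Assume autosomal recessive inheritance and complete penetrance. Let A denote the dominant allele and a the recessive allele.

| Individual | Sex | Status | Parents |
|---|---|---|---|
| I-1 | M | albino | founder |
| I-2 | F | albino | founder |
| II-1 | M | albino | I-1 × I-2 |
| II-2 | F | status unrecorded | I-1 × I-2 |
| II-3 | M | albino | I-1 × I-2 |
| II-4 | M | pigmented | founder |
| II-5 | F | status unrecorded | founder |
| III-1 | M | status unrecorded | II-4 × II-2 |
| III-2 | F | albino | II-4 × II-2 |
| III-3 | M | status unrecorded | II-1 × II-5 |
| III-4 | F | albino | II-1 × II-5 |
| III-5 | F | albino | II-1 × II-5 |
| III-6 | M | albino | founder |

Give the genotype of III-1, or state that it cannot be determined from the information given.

III-1's phenotype is unrecorded, and no parent or child forces a single allele at both positions; consistent genotype assignments exist with III-1 as Aa or aa.

cannot be determined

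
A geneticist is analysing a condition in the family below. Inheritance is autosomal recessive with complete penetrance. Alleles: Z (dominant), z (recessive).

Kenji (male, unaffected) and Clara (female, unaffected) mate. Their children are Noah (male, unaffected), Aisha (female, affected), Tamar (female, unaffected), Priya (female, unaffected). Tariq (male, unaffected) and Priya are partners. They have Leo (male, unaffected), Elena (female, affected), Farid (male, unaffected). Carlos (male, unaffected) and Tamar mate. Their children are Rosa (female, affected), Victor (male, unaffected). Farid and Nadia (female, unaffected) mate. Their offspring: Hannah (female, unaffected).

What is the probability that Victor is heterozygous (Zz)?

2/3

Carlos is unaffected so carries Z and passed z to Rosa (zz), so Carlos is Zz.
Tamar is unaffected so carries Z and passed z to Rosa (zz), so Tamar is Zz.
Their cross gives offspring ratios 1/4 ZZ : 1/2 Zz : 1/4 zz. Conditioning on Victor being unaffected, P(Zz) = 1/2 / 3/4 = 2/3.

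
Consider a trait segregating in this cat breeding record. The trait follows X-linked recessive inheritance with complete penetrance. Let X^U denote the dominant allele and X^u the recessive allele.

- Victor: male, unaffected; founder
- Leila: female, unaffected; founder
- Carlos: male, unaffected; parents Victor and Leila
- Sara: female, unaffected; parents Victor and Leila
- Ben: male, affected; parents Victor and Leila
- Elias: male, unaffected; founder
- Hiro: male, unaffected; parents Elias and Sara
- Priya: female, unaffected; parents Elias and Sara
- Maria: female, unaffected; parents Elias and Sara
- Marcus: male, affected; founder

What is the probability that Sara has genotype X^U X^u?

1/3

Victor is unaffected, so Victor is X^U Y.
Leila is unaffected so carries U and passed u to Ben (X^u Y), so Leila is X^U X^u.
Their cross gives offspring ratios 1/2 X^U X^U : 1/2 X^U X^u. Conditioning on Sara being unaffected, P(X^U X^u) = 1/2 / 1 = 1/2 before taking Sara's own offspring into account.
Elias is unaffected, so Elias is X^U Y.
Now use Sara's offspring. Probability of each recorded status — unaffected son Hiro: 1/2 if Sara is X^U X^u, 1 if X^U X^U. (Priya, Maria: equally likely either way, so uninformative.)
Bayes: P(X^U X^u) = 1/2·1/2 / (1/2·1/2 + 1/2·1) = 1/3.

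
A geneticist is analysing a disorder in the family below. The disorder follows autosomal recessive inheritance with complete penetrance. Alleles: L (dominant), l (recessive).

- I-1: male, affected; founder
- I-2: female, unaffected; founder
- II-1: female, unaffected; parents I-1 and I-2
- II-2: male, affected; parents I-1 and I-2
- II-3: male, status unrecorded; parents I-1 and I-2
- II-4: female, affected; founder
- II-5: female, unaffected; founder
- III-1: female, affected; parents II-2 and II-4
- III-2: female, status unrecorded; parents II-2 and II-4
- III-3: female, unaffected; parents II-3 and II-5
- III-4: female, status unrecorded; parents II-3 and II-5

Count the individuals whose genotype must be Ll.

2

Obligate heterozygotes: I-2 is unaffected so carries L and passed l to II-2 (ll), so I-2 is Ll; II-1 is unaffected so carries L and received l from I-1 (ll), so II-1 is Ll.
Every other individual is either homozygous by phenotype or has at least one consistent homozygous assignment, so the count is 2.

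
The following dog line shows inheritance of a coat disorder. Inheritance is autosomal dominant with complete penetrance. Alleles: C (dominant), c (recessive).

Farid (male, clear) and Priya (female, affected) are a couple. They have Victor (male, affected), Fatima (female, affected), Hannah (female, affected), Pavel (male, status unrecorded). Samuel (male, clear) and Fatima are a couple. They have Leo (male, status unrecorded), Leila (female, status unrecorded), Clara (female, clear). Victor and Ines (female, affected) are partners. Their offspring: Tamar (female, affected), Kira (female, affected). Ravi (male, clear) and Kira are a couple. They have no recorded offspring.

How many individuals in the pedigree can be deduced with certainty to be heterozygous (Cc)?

Obligate heterozygotes: Victor is affected so carries C and received c from Farid (cc), so Victor is Cc; Fatima is affected so carries C and received c from Farid (cc), so Fatima is Cc; Hannah is affected so carries C and received c from Farid (cc), so Hannah is Cc.
Every other individual is either homozygous by phenotype or has at least one consistent homozygous assignment, so the count is 3.

3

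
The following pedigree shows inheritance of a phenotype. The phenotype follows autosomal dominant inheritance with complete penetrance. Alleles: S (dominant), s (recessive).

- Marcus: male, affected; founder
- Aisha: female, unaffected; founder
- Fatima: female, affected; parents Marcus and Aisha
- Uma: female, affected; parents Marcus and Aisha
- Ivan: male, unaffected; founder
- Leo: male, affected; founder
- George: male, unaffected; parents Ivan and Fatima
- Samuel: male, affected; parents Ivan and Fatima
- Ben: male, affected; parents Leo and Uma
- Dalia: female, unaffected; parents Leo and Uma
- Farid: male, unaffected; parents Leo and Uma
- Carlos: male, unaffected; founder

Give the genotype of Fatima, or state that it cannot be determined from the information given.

Ss

From phenotype alone, Fatima is SS or Ss.
Fatima is affected so carries S and received s from Aisha (ss), so Fatima is Ss.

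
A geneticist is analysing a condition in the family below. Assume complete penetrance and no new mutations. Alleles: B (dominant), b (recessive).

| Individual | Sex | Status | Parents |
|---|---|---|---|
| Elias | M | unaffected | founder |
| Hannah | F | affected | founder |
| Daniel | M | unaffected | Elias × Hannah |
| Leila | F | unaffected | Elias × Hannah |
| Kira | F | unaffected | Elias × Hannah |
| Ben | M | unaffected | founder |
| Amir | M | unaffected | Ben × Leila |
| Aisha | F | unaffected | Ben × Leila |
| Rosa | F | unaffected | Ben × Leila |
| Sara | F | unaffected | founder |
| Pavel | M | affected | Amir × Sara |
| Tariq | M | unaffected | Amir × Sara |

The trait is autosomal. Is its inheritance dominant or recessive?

Amir and Sara are both unaffected yet have an affected child Pavel. Under dominance, an affected child requires at least one affected parent, so the trait cannot be dominant.

recessive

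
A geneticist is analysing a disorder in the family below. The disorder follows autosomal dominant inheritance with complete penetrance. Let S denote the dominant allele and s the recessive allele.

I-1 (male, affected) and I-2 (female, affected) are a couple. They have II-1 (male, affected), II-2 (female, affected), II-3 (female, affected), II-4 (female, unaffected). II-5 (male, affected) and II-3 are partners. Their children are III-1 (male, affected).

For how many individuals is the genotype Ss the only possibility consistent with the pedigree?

Obligate heterozygotes: I-1 is affected so carries S and passed s to II-4 (ss), so I-1 is Ss; I-2 is affected so carries S and passed s to II-4 (ss), so I-2 is Ss.
Every other individual is either homozygous by phenotype or has at least one consistent homozygous assignment, so the count is 2.

2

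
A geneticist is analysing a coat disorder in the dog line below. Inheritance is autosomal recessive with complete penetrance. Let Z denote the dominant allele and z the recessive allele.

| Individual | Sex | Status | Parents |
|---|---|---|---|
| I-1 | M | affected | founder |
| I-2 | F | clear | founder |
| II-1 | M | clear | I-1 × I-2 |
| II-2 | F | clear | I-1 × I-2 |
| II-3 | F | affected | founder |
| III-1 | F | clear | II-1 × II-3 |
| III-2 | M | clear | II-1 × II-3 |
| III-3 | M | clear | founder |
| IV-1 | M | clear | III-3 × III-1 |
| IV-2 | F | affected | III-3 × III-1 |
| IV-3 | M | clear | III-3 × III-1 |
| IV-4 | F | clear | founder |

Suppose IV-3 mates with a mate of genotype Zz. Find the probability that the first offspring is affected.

1/6

III-3 is clear so carries Z and passed z to IV-2 (zz), so III-3 is Zz.
III-1 is clear so carries Z and received z from II-3 (zz), so III-1 is Zz.
IV-3 is a clear offspring of III-3 (Zz) × III-1 (Zz), whose cross gives 1/4 ZZ : 1/2 Zz : 1/4 zz; conditioning on being clear, IV-3 is ZZ with probability 1/3, Zz with probability 2/3.
Summing over parental genotype combinations, P(offspring is affected) = 2/3·1/4 = 1/6.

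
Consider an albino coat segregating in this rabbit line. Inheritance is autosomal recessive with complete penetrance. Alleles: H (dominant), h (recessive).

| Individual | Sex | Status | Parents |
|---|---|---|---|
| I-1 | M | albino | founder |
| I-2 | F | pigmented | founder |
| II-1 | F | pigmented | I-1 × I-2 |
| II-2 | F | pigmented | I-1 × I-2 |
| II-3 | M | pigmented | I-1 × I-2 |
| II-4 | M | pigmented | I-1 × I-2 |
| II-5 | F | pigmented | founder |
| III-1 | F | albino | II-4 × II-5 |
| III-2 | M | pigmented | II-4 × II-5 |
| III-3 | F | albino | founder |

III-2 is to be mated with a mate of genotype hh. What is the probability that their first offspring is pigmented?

II-4 is pigmented so carries H and received h from I-1 (hh), so II-4 is Hh.
II-5 is pigmented so carries H and passed h to III-1 (hh), so II-5 is Hh.
III-2 is a pigmented offspring of II-4 (Hh) × II-5 (Hh), whose cross gives 1/4 HH : 1/2 Hh : 1/4 hh; conditioning on being pigmented, III-2 is HH with probability 1/3, Hh with probability 2/3.
Summing over parental genotype combinations, P(offspring is pigmented) = 1/3·1 + 2/3·1/2 = 2/3.

2/3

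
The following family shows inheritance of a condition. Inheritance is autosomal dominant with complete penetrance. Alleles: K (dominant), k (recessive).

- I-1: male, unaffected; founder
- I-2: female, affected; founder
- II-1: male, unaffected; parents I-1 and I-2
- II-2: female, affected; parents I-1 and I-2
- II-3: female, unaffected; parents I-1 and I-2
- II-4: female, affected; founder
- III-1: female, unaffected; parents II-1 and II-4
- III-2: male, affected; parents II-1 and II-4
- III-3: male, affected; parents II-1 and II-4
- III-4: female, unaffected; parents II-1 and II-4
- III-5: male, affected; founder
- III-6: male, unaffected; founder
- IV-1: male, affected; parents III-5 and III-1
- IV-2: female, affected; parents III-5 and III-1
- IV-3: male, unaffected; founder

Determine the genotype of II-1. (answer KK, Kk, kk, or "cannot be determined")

II-1 is unaffected, so II-1 is kk.

kk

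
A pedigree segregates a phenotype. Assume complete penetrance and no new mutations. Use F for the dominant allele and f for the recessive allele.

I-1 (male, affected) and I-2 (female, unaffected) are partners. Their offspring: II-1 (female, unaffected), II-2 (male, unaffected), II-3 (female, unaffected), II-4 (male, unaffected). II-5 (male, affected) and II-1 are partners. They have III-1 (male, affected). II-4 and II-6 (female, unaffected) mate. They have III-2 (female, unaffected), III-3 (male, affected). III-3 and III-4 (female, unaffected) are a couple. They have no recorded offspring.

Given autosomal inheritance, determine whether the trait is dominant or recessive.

II-4 and II-6 are both unaffected yet have an affected child III-3. Under dominance, an affected child requires at least one affected parent, so the trait cannot be dominant.

recessive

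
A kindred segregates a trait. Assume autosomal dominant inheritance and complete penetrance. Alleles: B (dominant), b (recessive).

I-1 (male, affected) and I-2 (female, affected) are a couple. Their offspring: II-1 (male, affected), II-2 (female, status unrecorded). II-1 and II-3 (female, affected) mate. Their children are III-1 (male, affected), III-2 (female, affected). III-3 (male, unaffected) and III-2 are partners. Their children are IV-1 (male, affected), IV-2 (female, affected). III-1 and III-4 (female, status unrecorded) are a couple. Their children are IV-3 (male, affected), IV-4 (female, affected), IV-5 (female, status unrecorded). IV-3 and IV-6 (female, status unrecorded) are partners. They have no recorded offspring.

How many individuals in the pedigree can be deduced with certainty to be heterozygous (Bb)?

2

Obligate heterozygotes: IV-1 is affected so carries B and received b from III-3 (bb), so IV-1 is Bb; IV-2 is affected so carries B and received b from III-3 (bb), so IV-2 is Bb.
Every other individual is either homozygous by phenotype or has at least one consistent homozygous assignment, so the count is 2.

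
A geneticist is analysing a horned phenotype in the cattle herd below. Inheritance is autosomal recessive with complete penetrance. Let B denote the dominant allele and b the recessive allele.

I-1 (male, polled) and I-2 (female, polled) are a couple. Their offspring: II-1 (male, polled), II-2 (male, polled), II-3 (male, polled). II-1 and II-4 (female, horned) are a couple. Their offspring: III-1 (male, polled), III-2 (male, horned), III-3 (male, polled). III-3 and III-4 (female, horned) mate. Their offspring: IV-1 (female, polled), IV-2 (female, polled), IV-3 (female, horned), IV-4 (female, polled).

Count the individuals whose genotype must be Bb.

6

Obligate heterozygotes: II-1 is polled so carries B and passed b to III-2 (bb), so II-1 is Bb; III-1 is polled so carries B and received b from II-4 (bb), so III-1 is Bb; III-3 is polled so carries B and received b from II-4 (bb), so III-3 is Bb; IV-1 is polled so carries B and received b from III-4 (bb), so IV-1 is Bb; IV-2 is polled so carries B and received b from III-4 (bb), so IV-2 is Bb; IV-4 is polled so carries B and received b from III-4 (bb), so IV-4 is Bb.
Every other individual is either homozygous by phenotype or has at least one consistent homozygous assignment, so the count is 6.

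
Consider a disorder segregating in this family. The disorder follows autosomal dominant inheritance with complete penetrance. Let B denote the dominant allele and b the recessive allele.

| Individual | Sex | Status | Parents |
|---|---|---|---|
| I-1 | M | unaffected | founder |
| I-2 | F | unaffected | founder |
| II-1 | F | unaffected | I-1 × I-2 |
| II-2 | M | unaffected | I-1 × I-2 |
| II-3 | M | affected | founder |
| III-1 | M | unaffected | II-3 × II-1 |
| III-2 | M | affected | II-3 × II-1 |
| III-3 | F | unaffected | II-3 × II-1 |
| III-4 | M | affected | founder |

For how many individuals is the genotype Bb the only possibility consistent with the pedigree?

2

Obligate heterozygotes: II-3 is affected so carries B and passed b to III-1 (bb), so II-3 is Bb; III-2 is affected so carries B and received b from II-1 (bb), so III-2 is Bb.
Every other individual is either homozygous by phenotype or has at least one consistent homozygous assignment, so the count is 2.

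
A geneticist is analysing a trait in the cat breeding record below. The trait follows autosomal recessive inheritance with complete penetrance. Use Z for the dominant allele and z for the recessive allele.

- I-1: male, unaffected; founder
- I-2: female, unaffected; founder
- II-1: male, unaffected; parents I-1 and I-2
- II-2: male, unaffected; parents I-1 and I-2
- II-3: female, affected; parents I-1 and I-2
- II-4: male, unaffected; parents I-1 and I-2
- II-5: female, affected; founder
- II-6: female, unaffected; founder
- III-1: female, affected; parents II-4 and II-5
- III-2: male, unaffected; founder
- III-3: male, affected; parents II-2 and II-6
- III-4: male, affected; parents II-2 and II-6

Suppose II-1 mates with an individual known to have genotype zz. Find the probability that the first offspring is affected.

1/3

I-1 is unaffected so carries Z and passed z to II-3 (zz), so I-1 is Zz.
I-2 is unaffected so carries Z and passed z to II-3 (zz), so I-2 is Zz.
II-1 is an unaffected offspring of I-1 (Zz) × I-2 (Zz), whose cross gives 1/4 ZZ : 1/2 Zz : 1/4 zz; conditioning on being unaffected, II-1 is ZZ with probability 1/3, Zz with probability 2/3.
Summing over parental genotype combinations, P(offspring is affected) = 2/3·1/2 = 1/3.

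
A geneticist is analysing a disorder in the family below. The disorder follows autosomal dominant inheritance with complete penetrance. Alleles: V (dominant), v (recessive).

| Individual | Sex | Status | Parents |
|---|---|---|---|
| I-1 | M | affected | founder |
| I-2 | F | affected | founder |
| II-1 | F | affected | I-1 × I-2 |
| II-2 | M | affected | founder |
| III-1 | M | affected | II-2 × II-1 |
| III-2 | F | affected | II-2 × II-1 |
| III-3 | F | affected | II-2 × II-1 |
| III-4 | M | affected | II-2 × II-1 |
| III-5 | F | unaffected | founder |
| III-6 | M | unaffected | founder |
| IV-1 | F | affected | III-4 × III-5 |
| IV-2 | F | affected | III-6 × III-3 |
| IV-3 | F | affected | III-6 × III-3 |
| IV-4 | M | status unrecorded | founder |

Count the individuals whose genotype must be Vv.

Obligate heterozygotes: IV-1 is affected so carries V and received v from III-5 (vv), so IV-1 is Vv; IV-2 is affected so carries V and received v from III-6 (vv), so IV-2 is Vv; IV-3 is affected so carries V and received v from III-6 (vv), so IV-3 is Vv.
Every other individual is either homozygous by phenotype or has at least one consistent homozygous assignment, so the count is 3.

3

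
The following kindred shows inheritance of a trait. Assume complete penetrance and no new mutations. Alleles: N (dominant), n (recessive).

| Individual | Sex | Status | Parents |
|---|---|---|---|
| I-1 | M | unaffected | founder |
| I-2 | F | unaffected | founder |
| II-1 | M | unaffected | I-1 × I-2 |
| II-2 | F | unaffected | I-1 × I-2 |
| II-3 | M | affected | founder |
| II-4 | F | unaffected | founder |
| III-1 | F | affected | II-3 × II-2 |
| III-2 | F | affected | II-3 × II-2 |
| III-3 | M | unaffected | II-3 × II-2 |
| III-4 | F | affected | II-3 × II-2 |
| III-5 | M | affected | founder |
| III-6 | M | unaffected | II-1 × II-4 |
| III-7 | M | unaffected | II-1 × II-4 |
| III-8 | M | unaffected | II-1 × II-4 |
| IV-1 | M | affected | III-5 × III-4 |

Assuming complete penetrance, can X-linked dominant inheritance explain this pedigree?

Yes

A consistent assignment under X-linked dominant exists: I-1 X^n Y, I-2 X^n X^n, II-1 X^n Y, II-2 X^n X^n, II-3 X^N Y, II-4 X^n X^n, III-1 X^N X^n, III-2 X^N X^n, III-3 X^n Y, III-4 X^N X^n, III-5 X^N Y, III-6 X^n Y, III-7 X^n Y, III-8 X^n Y, IV-1 X^N Y.
In this assignment every recorded phenotype matches its genotype and every non-founder's genotype is obtainable from its parents' genotypes, so the pedigree is consistent.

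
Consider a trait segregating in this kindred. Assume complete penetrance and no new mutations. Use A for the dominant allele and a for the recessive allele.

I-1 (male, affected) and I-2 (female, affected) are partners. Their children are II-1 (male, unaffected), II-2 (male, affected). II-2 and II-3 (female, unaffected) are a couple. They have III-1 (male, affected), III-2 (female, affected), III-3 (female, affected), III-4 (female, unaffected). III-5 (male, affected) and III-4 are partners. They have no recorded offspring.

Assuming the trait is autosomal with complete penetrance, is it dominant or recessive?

dominant

I-1 and I-2 are both affected yet have an unaffected child II-1. Under a recessive model two affected parents are homozygous and every child would be affected, so the trait cannot be recessive.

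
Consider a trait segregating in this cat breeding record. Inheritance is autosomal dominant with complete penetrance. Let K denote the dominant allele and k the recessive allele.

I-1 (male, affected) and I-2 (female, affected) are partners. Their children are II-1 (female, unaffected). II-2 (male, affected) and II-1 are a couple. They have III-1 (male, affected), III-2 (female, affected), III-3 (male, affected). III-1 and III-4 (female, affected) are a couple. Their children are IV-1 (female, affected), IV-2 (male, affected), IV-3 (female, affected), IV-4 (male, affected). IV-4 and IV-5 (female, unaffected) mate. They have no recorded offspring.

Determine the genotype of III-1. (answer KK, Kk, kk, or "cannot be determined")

From phenotype alone, III-1 is KK or Kk.
III-1 is affected so carries K and received k from II-1 (kk), so III-1 is Kk.

Kk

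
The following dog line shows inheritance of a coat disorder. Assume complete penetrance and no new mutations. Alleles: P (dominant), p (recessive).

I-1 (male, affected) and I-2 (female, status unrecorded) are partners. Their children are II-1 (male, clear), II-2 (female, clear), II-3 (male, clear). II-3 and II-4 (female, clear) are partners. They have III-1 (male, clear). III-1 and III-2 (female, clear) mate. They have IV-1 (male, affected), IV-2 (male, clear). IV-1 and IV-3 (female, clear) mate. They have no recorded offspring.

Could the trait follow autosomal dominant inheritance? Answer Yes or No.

No

Under autosomal dominant, IV-1 (affected, male) cannot arise from III-1 (clear) × III-2 (clear).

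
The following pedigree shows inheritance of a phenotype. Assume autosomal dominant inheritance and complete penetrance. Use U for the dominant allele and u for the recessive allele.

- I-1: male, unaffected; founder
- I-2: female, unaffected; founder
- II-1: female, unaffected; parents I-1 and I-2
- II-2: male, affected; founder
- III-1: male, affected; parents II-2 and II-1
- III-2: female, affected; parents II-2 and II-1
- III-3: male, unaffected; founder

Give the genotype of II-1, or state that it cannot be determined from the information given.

uu

II-1 is unaffected, so II-1 is uu.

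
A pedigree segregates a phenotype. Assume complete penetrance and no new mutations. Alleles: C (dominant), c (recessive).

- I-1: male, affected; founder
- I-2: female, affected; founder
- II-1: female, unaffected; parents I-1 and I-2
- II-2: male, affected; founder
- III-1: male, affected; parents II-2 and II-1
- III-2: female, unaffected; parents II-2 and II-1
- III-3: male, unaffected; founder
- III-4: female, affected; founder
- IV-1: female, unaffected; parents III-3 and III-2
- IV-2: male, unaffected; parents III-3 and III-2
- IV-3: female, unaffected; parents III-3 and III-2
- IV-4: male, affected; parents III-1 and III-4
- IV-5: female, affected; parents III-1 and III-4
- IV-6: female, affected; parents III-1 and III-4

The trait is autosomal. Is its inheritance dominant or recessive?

I-1 and I-2 are both affected yet have an unaffected child II-1. Under a recessive model two affected parents are homozygous and every child would be affected, so the trait cannot be recessive.

dominant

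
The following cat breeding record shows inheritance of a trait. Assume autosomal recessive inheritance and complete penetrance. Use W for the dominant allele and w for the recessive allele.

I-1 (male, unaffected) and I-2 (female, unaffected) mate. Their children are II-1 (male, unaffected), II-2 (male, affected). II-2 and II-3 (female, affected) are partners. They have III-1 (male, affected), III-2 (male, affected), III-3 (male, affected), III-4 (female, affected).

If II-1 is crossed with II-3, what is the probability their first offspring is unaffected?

I-1 is unaffected so carries W and passed w to II-2 (ww), so I-1 is Ww.
I-2 is unaffected so carries W and passed w to II-2 (ww), so I-2 is Ww.
II-1 is an unaffected offspring of I-1 (Ww) × I-2 (Ww), whose cross gives 1/4 WW : 1/2 Ww : 1/4 ww; conditioning on being unaffected, II-1 is WW with probability 1/3, Ww with probability 2/3.
II-3 is affected, so II-3 is ww.
Summing over parental genotype combinations, P(offspring is unaffected) = 1/3·1 + 2/3·1/2 = 2/3.

2/3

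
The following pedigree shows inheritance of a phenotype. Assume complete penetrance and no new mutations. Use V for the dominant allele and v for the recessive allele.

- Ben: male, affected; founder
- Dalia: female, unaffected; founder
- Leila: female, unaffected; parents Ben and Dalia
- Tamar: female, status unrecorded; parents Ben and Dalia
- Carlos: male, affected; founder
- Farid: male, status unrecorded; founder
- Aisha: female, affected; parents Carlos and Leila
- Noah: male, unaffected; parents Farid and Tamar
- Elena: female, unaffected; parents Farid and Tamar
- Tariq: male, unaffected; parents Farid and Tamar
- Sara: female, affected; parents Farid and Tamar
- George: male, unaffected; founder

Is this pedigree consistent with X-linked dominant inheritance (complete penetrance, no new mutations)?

No

Under X-linked dominant, Leila (unaffected, female) cannot arise from Ben (affected) × Dalia (unaffected).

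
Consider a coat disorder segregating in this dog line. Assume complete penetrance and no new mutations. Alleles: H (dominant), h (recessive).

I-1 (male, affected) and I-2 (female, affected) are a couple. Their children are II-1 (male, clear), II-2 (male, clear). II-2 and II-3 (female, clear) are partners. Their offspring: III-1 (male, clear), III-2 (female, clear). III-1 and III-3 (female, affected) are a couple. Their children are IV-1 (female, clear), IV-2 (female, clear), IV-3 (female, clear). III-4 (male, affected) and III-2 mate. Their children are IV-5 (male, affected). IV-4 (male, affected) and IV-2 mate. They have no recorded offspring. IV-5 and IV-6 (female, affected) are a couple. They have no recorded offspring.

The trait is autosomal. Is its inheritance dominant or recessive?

I-1 and I-2 are both affected yet have a clear child II-1. Under a recessive model two affected parents are homozygous and every child would be affected, so the trait cannot be recessive.

dominant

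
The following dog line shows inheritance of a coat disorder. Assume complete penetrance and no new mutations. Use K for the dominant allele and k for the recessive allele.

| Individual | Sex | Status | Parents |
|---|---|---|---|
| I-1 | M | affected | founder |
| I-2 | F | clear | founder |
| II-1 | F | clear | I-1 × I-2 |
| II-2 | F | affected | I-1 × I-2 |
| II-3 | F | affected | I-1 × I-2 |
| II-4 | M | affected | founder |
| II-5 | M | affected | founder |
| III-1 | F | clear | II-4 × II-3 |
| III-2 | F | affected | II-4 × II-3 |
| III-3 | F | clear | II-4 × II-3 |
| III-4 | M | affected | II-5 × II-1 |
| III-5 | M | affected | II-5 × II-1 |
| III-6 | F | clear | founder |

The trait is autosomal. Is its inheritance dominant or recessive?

II-4 and II-3 are both affected yet have a clear child III-1. Under a recessive model two affected parents are homozygous and every child would be affected, so the trait cannot be recessive.

dominant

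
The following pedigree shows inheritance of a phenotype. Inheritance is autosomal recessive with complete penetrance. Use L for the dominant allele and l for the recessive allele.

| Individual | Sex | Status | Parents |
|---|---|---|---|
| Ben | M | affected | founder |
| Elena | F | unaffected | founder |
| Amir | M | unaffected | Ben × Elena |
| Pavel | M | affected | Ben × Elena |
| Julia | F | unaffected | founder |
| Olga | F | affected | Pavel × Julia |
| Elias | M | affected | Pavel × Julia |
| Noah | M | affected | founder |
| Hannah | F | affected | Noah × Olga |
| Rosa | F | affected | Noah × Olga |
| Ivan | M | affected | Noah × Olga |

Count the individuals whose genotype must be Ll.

Obligate heterozygotes: Elena is unaffected so carries L and passed l to Pavel (ll), so Elena is Ll; Amir is unaffected so carries L and received l from Ben (ll), so Amir is Ll; Julia is unaffected so carries L and passed l to Olga (ll), so Julia is Ll.
Every other individual is either homozygous by phenotype or has at least one consistent homozygous assignment, so the count is 3.

3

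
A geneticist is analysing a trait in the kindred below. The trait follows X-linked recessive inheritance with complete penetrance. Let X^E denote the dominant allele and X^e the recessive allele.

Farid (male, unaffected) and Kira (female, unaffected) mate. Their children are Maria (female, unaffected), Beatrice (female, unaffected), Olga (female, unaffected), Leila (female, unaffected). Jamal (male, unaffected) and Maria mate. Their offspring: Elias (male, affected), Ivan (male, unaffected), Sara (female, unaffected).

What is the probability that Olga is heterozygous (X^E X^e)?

1/2

Farid is unaffected, so Farid is X^E Y.
Kira is unaffected so carries E and passed e to Maria (X^E X^e, whose E came from Farid), so Kira is X^E X^e.
Their cross gives offspring ratios 1/2 X^E X^E : 1/2 X^E X^e. Conditioning on Olga being unaffected, P(X^E X^e) = 1/2 / 1 = 1/2.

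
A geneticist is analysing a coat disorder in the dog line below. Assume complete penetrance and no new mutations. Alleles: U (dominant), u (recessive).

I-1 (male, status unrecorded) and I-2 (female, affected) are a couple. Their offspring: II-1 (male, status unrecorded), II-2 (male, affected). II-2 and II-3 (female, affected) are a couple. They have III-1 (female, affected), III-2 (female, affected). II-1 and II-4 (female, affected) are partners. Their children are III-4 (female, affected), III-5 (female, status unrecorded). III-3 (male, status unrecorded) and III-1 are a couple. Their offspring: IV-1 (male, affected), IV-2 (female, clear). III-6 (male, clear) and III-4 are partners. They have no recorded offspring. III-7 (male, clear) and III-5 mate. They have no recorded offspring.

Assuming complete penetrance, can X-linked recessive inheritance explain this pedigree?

A consistent assignment under X-linked recessive exists: I-1 X^U Y, I-2 X^u X^u, II-1 X^u Y, II-2 X^u Y, II-3 X^u X^u, II-4 X^u X^u, III-1 X^u X^u, III-2 X^u X^u, III-3 X^U Y, III-4 X^u X^u, III-5 X^u X^u, III-6 X^U Y, III-7 X^U Y, IV-1 X^u Y, IV-2 X^U X^u.
In this assignment every recorded phenotype matches its genotype and every non-founder's genotype is obtainable from its parents' genotypes, so the pedigree is consistent.

Yes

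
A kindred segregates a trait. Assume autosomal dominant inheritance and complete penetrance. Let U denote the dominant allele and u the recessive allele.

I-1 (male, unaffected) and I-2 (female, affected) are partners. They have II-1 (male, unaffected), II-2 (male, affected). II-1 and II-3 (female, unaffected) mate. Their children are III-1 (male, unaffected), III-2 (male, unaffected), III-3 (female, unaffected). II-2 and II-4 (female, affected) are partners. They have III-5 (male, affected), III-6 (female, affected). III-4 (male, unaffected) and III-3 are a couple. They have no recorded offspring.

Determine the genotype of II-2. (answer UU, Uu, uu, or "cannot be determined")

Uu

From phenotype alone, II-2 is UU or Uu.
II-2 is affected so carries U and received u from I-1 (uu), so II-2 is Uu.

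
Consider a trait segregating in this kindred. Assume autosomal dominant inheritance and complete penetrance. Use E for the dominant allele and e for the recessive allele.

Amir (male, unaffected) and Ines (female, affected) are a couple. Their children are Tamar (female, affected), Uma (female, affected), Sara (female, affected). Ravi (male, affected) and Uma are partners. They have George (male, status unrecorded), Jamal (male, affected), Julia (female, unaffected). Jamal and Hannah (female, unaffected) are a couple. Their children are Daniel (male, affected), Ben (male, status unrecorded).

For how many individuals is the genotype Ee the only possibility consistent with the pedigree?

5

Obligate heterozygotes: Tamar is affected so carries E and received e from Amir (ee), so Tamar is Ee; Uma is affected so carries E and received e from Amir (ee), so Uma is Ee; Sara is affected so carries E and received e from Amir (ee), so Sara is Ee; Ravi is affected so carries E and passed e to Julia (ee), so Ravi is Ee; Daniel is affected so carries E and received e from Hannah (ee), so Daniel is Ee.
Every other individual is either homozygous by phenotype or has at least one consistent homozygous assignment, so the count is 5.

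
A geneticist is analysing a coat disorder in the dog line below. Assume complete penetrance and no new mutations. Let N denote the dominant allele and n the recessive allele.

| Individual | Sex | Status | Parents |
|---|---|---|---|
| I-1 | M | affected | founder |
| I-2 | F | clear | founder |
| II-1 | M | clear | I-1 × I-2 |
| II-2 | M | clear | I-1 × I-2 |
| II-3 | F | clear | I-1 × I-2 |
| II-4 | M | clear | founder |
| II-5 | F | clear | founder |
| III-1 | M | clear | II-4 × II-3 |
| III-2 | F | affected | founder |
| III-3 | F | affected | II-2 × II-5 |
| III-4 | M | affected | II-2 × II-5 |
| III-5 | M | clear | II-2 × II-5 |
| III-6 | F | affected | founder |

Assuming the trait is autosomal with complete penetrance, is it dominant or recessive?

recessive

II-2 and II-5 are both clear yet have an affected child III-3. Under dominance, an affected child requires at least one affected parent, so the trait cannot be dominant.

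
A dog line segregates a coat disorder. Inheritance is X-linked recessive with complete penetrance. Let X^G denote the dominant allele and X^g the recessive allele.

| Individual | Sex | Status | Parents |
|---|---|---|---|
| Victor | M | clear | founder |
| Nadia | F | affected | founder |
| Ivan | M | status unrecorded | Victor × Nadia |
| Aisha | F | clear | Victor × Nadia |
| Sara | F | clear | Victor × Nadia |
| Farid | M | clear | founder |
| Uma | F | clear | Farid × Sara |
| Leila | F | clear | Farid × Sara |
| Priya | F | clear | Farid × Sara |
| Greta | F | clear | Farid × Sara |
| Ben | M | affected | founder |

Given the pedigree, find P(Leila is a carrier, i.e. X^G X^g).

1/2

Farid is clear, so Farid is X^G Y.
Sara is clear so carries G and received g from Nadia (X^g X^g), so Sara is X^G X^g.
Their cross gives offspring ratios 1/2 X^G X^G : 1/2 X^G X^g. Conditioning on Leila being clear, P(X^G X^g) = 1/2 / 1 = 1/2.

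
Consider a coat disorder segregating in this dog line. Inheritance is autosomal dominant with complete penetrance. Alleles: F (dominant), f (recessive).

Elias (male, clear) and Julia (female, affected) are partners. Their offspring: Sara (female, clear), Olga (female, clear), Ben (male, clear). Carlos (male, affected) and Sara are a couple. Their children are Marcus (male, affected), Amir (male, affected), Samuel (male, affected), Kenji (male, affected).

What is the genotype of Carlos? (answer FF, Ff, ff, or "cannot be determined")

cannot be determined

Carlos's phenotype allows FF or Ff, and no parent or child forces a single allele at both positions; consistent genotype assignments exist with Carlos as FF or Ff.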